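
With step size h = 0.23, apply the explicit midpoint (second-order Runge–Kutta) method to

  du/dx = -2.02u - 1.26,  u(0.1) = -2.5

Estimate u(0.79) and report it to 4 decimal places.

Midpoint: k1 = f(x_n, u_n); k2 = f(x_n + h/2, u_n + (h/2)·k1); u_{n+1} = u_n + h·k2.
x=0.100000, u=-2.500000:
  k1 = f(0.100000, -2.500000) = 3.790000
  k2 = f(0.215000, -2.064150) = 2.909583
  u ← -2.500000 + 0.23·2.909583 = -1.830796
x=0.330000, u=-1.830796:
  k1 = f(0.330000, -1.830796) = 2.438208
  k2 = f(0.445000, -1.550402) = 1.871812
  u ← -1.830796 + 0.23·1.871812 = -1.400279
x=0.560000, u=-1.400279:
  k1 = f(0.560000, -1.400279) = 1.568564
  k2 = f(0.675000, -1.219894) = 1.204186
  u ← -1.400279 + 0.23·1.204186 = -1.123316
u(0.79) ≈ -1.1233

-1.1233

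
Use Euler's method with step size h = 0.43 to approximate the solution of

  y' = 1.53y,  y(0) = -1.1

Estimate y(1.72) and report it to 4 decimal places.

Euler: y_{n+1} = y_n + h·f(t_n, y_n).
t=0.000000, y=-1.100000: f=-1.683000 → y ← -1.100000 + 0.43·(-1.683000) = -1.823690
t=0.430000, y=-1.823690: f=-2.790246 → y ← -1.823690 + 0.43·(-2.790246) = -3.023496
t=0.860000, y=-3.023496: f=-4.625948 → y ← -3.023496 + 0.43·(-4.625948) = -5.012653
t=1.290000, y=-5.012653: f=-7.669360 → y ← -5.012653 + 0.43·(-7.669360) = -8.310478
y(1.72) ≈ -8.3105

-8.3105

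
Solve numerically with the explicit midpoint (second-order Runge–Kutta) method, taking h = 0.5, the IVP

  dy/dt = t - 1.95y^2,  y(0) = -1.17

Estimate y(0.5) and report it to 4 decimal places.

Midpoint: k1 = f(t_n, y_n); k2 = f(t_n + h/2, y_n + (h/2)·k1); y_{n+1} = y_n + h·k2.
t=0.000000, y=-1.170000:
  k1 = f(0.000000, -1.170000) = -2.669355
  k2 = f(0.250000, -1.837339) = -6.332837
  y ← -1.170000 + 0.5·(-6.332837) = -4.336418
y(0.5) ≈ -4.3364

-4.3364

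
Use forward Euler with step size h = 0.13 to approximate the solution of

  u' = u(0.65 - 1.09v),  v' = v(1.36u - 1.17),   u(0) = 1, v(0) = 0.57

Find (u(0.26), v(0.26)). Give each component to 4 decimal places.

Euler on (u,v): u_{n+1} = u_n + h·u', v_{n+1} = v_n + h·v'.
0.000000: (1.000000, 0.570000); f=(0.028700, 0.108300) → (1.003731, 0.584079)
0.130000: (1.003731, 0.584079); f=(0.013404, 0.113939) → (1.005473, 0.598891)
(u(0.26), v(0.26)) ≈ (1.0055, 0.5989)

1.0055, 0.5989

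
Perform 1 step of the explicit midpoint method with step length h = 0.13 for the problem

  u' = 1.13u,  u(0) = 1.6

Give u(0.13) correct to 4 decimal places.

Midpoint: k1 = f(t_n, u_n); k2 = f(t_n + h/2, u_n + (h/2)·k1); u_{n+1} = u_n + h·k2.
t=0.000000, u=1.600000:
  k1 = f(0.000000, 1.600000) = 1.808000
  k2 = f(0.065000, 1.717520) = 1.940798
  u ← 1.600000 + 0.13·1.940798 = 1.852304
u(0.13) ≈ 1.8523

1.8523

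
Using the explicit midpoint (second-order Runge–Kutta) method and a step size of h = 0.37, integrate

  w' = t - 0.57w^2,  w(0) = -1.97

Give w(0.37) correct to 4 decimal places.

Midpoint: k1 = f(t_n, w_n); k2 = f(t_n + h/2, w_n + (h/2)·k1); w_{n+1} = w_n + h·k2.
t=0.000000, w=-1.970000:
  k1 = f(0.000000, -1.970000) = -2.212113
  k2 = f(0.185000, -2.379241) = -3.041649
  w ← -1.970000 + 0.37·(-3.041649) = -3.095410
w(0.37) ≈ -3.0954

-3.0954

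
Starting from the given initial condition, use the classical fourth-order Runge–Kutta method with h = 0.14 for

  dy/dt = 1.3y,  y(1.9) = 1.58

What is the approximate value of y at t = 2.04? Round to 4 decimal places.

1.8954

RK4: k1 = f(t_n, y_n); k2 = f(t_n + h/2, y_n + (h/2)·k1); k3 = f(t_n + h/2, y_n + (h/2)·k2); k4 = f(t_n + h, y_n + h·k3); y_{n+1} = y_n + (h/6)·(k1 + 2k2 + 2k3 + k4).
t=1.900000, y=1.580000:
  k1 = f(1.900000, 1.580000) = 2.054000
  k2 = f(1.970000, 1.723780) = 2.240914
  k3 = f(1.970000, 1.736864) = 2.257923
  k4 = f(2.040000, 1.896109) = 2.464942
  y ← 1.580000 + (0.14/6)·(k1 + 2k2 + 2k3 + k4) = 1.895388
y(2.04) ≈ 1.8954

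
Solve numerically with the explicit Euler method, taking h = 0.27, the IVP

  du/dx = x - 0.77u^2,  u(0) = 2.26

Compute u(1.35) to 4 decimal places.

Euler: u_{n+1} = u_n + h·f(x_n, u_n).
x=0.000000, u=2.260000: f=-3.932852 → u ← 2.260000 + 0.27·(-3.932852) = 1.198130
x=0.270000, u=1.198130: f=-0.835347 → u ← 1.198130 + 0.27·(-0.835347) = 0.972586
x=0.540000, u=0.972586: f=-0.188362 → u ← 0.972586 + 0.27·(-0.188362) = 0.921729
x=0.810000, u=0.921729: f=0.155821 → u ← 0.921729 + 0.27·0.155821 = 0.963800
x=1.080000, u=0.963800: f=0.364739 → u ← 0.963800 + 0.27·0.364739 = 1.062280
u(1.35) ≈ 1.0623

1.0623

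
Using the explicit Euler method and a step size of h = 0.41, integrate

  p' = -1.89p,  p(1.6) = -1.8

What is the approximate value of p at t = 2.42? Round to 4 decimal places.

Euler: p_{n+1} = p_n + h·f(t_n, p_n).
t=1.600000, p=-1.800000: f=3.402000 → p ← -1.800000 + 0.41·3.402000 = -0.405180
t=2.010000, p=-0.405180: f=0.765790 → p ← -0.405180 + 0.41·0.765790 = -0.091206
p(2.42) ≈ -0.0912

-0.0912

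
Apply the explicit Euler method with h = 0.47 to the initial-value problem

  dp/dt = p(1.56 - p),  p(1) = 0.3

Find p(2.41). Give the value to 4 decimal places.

Euler: p_{n+1} = p_n + h·f(t_n, p_n).
t=1.000000, p=0.300000: f=0.378000 → p ← 0.300000 + 0.47·0.378000 = 0.477660
t=1.470000, p=0.477660: f=0.516991 → p ← 0.477660 + 0.47·0.516991 = 0.720646
t=1.940000, p=0.720646: f=0.604877 → p ← 0.720646 + 0.47·0.604877 = 1.004938
p(2.41) ≈ 1.0049

1.0049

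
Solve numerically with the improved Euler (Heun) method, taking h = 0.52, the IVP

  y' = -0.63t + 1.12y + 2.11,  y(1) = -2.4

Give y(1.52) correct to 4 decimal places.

-3.2963

Heun: k1 = f(t_n, y_n); k2 = f(t_n + h, y_n + h·k1); y_{n+1} = y_n + (h/2)·(k1 + k2).
t=1.000000, y=-2.400000:
  k1 = f(1.000000, -2.400000) = -1.208000
  k2 = f(1.520000, -3.028160) = -2.239139
  y ← -2.400000 + (0.52/2)·(-1.208000 + (-2.239139)) = -3.296256
y(1.52) ≈ -3.2963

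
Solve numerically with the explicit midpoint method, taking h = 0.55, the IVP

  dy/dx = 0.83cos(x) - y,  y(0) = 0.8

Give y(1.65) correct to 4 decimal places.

Midpoint: k1 = f(x_n, y_n); k2 = f(x_n + h/2, y_n + (h/2)·k1); y_{n+1} = y_n + h·k2.
x=0.000000, y=0.800000:
  k1 = f(0.000000, 0.800000) = 0.030000
  k2 = f(0.275000, 0.808250) = -0.009437
  y ← 0.800000 + 0.55·(-0.009437) = 0.794810
x=0.550000, y=0.794810:
  k1 = f(0.550000, 0.794810) = -0.087214
  k2 = f(0.825000, 0.770826) = -0.207623
  y ← 0.794810 + 0.55·(-0.207623) = 0.680617
x=1.100000, y=0.680617:
  k1 = f(1.100000, 0.680617) = -0.304132
  k2 = f(1.375000, 0.596980) = -0.435506
  y ← 0.680617 + 0.55·(-0.435506) = 0.441089
y(1.65) ≈ 0.4411

0.4411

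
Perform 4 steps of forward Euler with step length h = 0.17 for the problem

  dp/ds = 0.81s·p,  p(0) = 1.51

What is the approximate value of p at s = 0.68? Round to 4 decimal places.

1.7313

Euler: p_{n+1} = p_n + h·f(s_n, p_n).
s=0.000000, p=1.510000: f=0.000000 → p ← 1.510000 + 0.17·0.000000 = 1.510000
s=0.170000, p=1.510000: f=0.207927 → p ← 1.510000 + 0.17·0.207927 = 1.545348
s=0.340000, p=1.545348: f=0.425589 → p ← 1.545348 + 0.17·0.425589 = 1.617698
s=0.510000, p=1.617698: f=0.668271 → p ← 1.617698 + 0.17·0.668271 = 1.731304
p(0.68) ≈ 1.7313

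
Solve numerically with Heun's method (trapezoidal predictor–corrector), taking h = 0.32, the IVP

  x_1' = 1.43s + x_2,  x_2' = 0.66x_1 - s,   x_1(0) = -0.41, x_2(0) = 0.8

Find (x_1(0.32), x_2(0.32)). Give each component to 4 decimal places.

-0.0946, 0.6892

Heun on (x_1,x_2): k1 = f(s_n, state_n); k2 = f(s_n + h, state_n + h·k1); state_{n+1} = state_n + (h/2)·(k1 + k2).
0.000000: (-0.410000, 0.800000)
  k1 = (0.800000, -0.270600)
  predictor → (-0.154000, 0.713408)
  k2 = (1.171008, -0.421640)
  → (-0.094639, 0.689242)
(x_1(0.32), x_2(0.32)) ≈ (-0.0946, 0.6892)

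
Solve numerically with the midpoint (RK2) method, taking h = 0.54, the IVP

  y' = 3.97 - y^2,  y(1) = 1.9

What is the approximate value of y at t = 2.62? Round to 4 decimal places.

Midpoint: k1 = f(t_n, y_n); k2 = f(t_n + h/2, y_n + (h/2)·k1); y_{n+1} = y_n + h·k2.
t=1.000000, y=1.900000:
  k1 = f(1.000000, 1.900000) = 0.360000
  k2 = f(1.270000, 1.997200) = -0.018808
  y ← 1.900000 + 0.54·(-0.018808) = 1.889844
t=1.540000, y=1.889844:
  k1 = f(1.540000, 1.889844) = 0.398491
  k2 = f(1.810000, 1.997436) = -0.019751
  y ← 1.889844 + 0.54·(-0.019751) = 1.879178
t=2.080000, y=1.879178:
  k1 = f(2.080000, 1.879178) = 0.438690
  k2 = f(2.350000, 1.997624) = -0.020503
  y ← 1.879178 + 0.54·(-0.020503) = 1.868106
y(2.62) ≈ 1.8681

1.8681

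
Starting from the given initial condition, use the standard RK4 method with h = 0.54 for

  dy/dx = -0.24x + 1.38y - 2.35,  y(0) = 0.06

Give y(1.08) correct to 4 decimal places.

-5.8190

RK4: k1 = f(x_n, y_n); k2 = f(x_n + h/2, y_n + (h/2)·k1); k3 = f(x_n + h/2, y_n + (h/2)·k2); k4 = f(x_n + h, y_n + h·k3); y_{n+1} = y_n + (h/6)·(k1 + 2k2 + 2k3 + k4).
x=0.000000, y=0.060000:
  k1 = f(0.000000, 0.060000) = -2.267200
  k2 = f(0.270000, -0.552144) = -3.176759
  k3 = f(0.270000, -0.797725) = -3.515660
  k4 = f(0.540000, -1.838457) = -5.016670
  y ← 0.060000 + (0.54/6)·(k1 + 2k2 + 2k3 + k4) = -1.800184
x=0.540000, y=-1.800184:
  k1 = f(0.540000, -1.800184) = -4.963854
  k2 = f(0.810000, -3.140424) = -6.878185
  k3 = f(0.810000, -3.657294) = -7.591465
  k4 = f(1.080000, -5.899575) = -10.750614
  y ← -1.800184 + (0.54/6)·(k1 + 2k2 + 2k3 + k4) = -5.819023
y(1.08) ≈ -5.8190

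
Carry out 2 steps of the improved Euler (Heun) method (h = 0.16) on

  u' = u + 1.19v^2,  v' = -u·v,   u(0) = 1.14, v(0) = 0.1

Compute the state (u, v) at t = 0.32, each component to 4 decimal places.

1.5712, 0.0654

Heun on (u,v): k1 = f(t_n, state_n); k2 = f(t_n + h, state_n + h·k1); state_{n+1} = state_n + (h/2)·(k1 + k2).
0.000000: (1.140000, 0.100000)
  k1 = (1.151900, -0.114000)
  predictor → (1.324304, 0.081760)
  k2 = (1.332259, -0.108275)
  → (1.338733, 0.082218)
0.160000: (1.338733, 0.082218)
  k1 = (1.346777, -0.110068)
  predictor → (1.554217, 0.064607)
  k2 = (1.559184, -0.100413)
  → (1.571210, 0.065379)
(u(0.32), v(0.32)) ≈ (1.5712, 0.0654)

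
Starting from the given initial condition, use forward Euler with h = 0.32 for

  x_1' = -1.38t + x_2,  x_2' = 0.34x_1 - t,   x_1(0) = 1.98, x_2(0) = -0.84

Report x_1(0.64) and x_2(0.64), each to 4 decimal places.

Euler on (x_1,x_2): x_1_{n+1} = x_1_n + h·x_1', x_2_{n+1} = x_2_n + h·x_2'.
0.000000: (1.980000, -0.840000); f=(-0.840000, 0.673200) → (1.711200, -0.624576)
0.320000: (1.711200, -0.624576); f=(-1.066176, 0.261808) → (1.370024, -0.540797)
(x_1(0.64), x_2(0.64)) ≈ (1.3700, -0.5408)

1.3700, -0.5408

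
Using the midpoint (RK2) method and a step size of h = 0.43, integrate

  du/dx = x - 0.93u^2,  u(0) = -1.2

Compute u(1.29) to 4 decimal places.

-34.4284

Midpoint: k1 = f(x_n, u_n); k2 = f(x_n + h/2, u_n + (h/2)·k1); u_{n+1} = u_n + h·k2.
x=0.000000, u=-1.200000:
  k1 = f(0.000000, -1.200000) = -1.339200
  k2 = f(0.215000, -1.487928) = -1.843955
  u ← -1.200000 + 0.43·(-1.843955) = -1.992901
x=0.430000, u=-1.992901:
  k1 = f(0.430000, -1.992901) = -3.263637
  k2 = f(0.645000, -2.694582) = -6.107520
  u ← -1.992901 + 0.43·(-6.107520) = -4.619134
x=0.860000, u=-4.619134:
  k1 = f(0.860000, -4.619134) = -18.982852
  k2 = f(1.075000, -8.700447) = -69.323940
  u ← -4.619134 + 0.43·(-69.323940) = -34.428428
u(1.29) ≈ -34.4284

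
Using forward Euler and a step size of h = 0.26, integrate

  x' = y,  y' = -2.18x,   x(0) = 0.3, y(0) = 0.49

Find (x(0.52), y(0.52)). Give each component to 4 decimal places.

0.5106, 0.0777

Euler on (x,y): x_{n+1} = x_n + h·x', y_{n+1} = y_n + h·y'.
0.000000: (0.300000, 0.490000); f=(0.490000, -0.654000) → (0.427400, 0.319960)
0.260000: (0.427400, 0.319960); f=(0.319960, -0.931732) → (0.510590, 0.077710)
(x(0.52), y(0.52)) ≈ (0.5106, 0.0777)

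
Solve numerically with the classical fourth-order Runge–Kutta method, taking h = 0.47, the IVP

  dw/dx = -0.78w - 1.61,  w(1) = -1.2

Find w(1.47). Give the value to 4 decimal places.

-1.4652

RK4: k1 = f(x_n, w_n); k2 = f(x_n + h/2, w_n + (h/2)·k1); k3 = f(x_n + h/2, w_n + (h/2)·k2); k4 = f(x_n + h, w_n + h·k3); w_{n+1} = w_n + (h/6)·(k1 + 2k2 + 2k3 + k4).
x=1.000000, w=-1.200000:
  k1 = f(1.000000, -1.200000) = -0.674000
  k2 = f(1.235000, -1.358390) = -0.550456
  k3 = f(1.235000, -1.329357) = -0.573101
  k4 = f(1.470000, -1.469358) = -0.463901
  w ← -1.200000 + (0.47/6)·(k1 + 2k2 + 2k3 + k4) = -1.465160
w(1.47) ≈ -1.4652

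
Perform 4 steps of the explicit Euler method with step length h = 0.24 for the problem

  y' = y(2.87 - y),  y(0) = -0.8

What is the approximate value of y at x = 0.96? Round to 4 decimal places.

Euler: y_{n+1} = y_n + h·f(x_n, y_n).
x=0.000000, y=-0.800000: f=-2.936000 → y ← -0.800000 + 0.24·(-2.936000) = -1.504640
x=0.240000, y=-1.504640: f=-6.582258 → y ← -1.504640 + 0.24·(-6.582258) = -3.084382
x=0.480000, y=-3.084382: f=-18.365589 → y ← -3.084382 + 0.24·(-18.365589) = -7.492123
x=0.720000, y=-7.492123: f=-77.634305 → y ← -7.492123 + 0.24·(-77.634305) = -26.124356
y(0.96) ≈ -26.1244

-26.1244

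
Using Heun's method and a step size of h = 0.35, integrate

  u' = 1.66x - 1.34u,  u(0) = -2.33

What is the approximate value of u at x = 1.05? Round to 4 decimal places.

Heun: k1 = f(x_n, u_n); k2 = f(x_n + h, u_n + h·k1); u_{n+1} = u_n + (h/2)·(k1 + k2).
x=0.000000, u=-2.330000:
  k1 = f(0.000000, -2.330000) = 3.122200
  k2 = f(0.350000, -1.237230) = 2.238888
  u ← -2.330000 + (0.35/2)·(3.122200 + 2.238888) = -1.391810
x=0.350000, u=-1.391810:
  k1 = f(0.350000, -1.391810) = 2.446025
  k2 = f(0.700000, -0.535701) = 1.879839
  u ← -1.391810 + (0.35/2)·(2.446025 + 1.879839) = -0.634783
x=0.700000, u=-0.634783:
  k1 = f(0.700000, -0.634783) = 2.012610
  k2 = f(1.050000, 0.069630) = 1.649696
  u ← -0.634783 + (0.35/2)·(2.012610 + 1.649696) = 0.006120
u(1.05) ≈ 0.0061

0.0061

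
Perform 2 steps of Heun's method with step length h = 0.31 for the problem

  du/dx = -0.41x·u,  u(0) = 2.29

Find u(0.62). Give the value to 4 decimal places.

2.1157

Heun: k1 = f(x_n, u_n); k2 = f(x_n + h, u_n + h·k1); u_{n+1} = u_n + (h/2)·(k1 + k2).
x=0.000000, u=2.290000:
  k1 = f(0.000000, 2.290000) = 0.000000
  k2 = f(0.310000, 2.290000) = -0.291059
  u ← 2.290000 + (0.31/2)·(0.000000 + (-0.291059)) = 2.244886
x=0.310000, u=2.244886:
  k1 = f(0.310000, 2.244886) = -0.285325
  k2 = f(0.620000, 2.156435) = -0.548166
  u ← 2.244886 + (0.31/2)·(-0.285325 + (-0.548166)) = 2.115695
u(0.62) ≈ 2.1157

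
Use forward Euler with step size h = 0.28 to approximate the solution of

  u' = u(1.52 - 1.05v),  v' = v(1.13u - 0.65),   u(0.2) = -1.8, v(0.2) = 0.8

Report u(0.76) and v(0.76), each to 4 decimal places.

Euler on (u,v): u_{n+1} = u_n + h·u', v_{n+1} = v_n + h·v'.
0.200000: (-1.800000, 0.800000); f=(-1.224000, -2.147200) → (-2.142720, 0.198784)
0.480000: (-2.142720, 0.198784); f=(-2.809699, -0.610520) → (-2.929436, 0.027838)
(u(0.76), v(0.76)) ≈ (-2.9294, 0.0278)

-2.9294, 0.0278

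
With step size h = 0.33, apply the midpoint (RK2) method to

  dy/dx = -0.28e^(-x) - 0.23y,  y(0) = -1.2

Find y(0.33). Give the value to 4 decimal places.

Midpoint: k1 = f(x_n, y_n); k2 = f(x_n + h/2, y_n + (h/2)·k1); y_{n+1} = y_n + h·k2.
x=0.000000, y=-1.200000:
  k1 = f(0.000000, -1.200000) = -0.004000
  k2 = f(0.165000, -1.200660) = 0.038742
  y ← -1.200000 + 0.33·0.038742 = -1.187215
y(0.33) ≈ -1.1872

-1.1872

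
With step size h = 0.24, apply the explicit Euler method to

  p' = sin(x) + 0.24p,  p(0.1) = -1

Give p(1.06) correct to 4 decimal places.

-0.8186

Euler: p_{n+1} = p_n + h·f(x_n, p_n).
x=0.100000, p=-1.000000: f=-0.140167 → p ← -1.000000 + 0.24·(-0.140167) = -1.033640
x=0.340000, p=-1.033640: f=0.085413 → p ← -1.033640 + 0.24·0.085413 = -1.013141
x=0.580000, p=-1.013141: f=0.304870 → p ← -1.013141 + 0.24·0.304870 = -0.939972
x=0.820000, p=-0.939972: f=0.505553 → p ← -0.939972 + 0.24·0.505553 = -0.818639
p(1.06) ≈ -0.8186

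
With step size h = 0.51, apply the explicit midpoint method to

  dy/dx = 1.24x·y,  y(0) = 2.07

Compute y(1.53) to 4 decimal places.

7.7577

Midpoint: k1 = f(x_n, y_n); k2 = f(x_n + h/2, y_n + (h/2)·k1); y_{n+1} = y_n + h·k2.
x=0.000000, y=2.070000:
  k1 = f(0.000000, 2.070000) = 0.000000
  k2 = f(0.255000, 2.070000) = 0.654534
  y ← 2.070000 + 0.51·0.654534 = 2.403812
x=0.510000, y=2.403812:
  k1 = f(0.510000, 2.403812) = 1.520171
  k2 = f(0.765000, 2.791456) = 2.647975
  y ← 2.403812 + 0.51·2.647975 = 3.754280
x=1.020000, y=3.754280:
  k1 = f(1.020000, 3.754280) = 4.748413
  k2 = f(1.275000, 4.965125) = 7.849863
  y ← 3.754280 + 0.51·7.849863 = 7.757710
y(1.53) ≈ 7.7577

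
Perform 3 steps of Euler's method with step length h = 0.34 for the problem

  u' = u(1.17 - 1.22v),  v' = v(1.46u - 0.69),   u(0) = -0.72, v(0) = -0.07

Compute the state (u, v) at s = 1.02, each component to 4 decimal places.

Euler on (u,v): u_{n+1} = u_n + h·u', v_{n+1} = v_n + h·v'.
0.000000: (-0.720000, -0.070000); f=(-0.903888, 0.121884) → (-1.027322, -0.028559)
0.340000: (-1.027322, -0.028559); f=(-1.237761, 0.062542) → (-1.448161, -0.007295)
0.680000: (-1.448161, -0.007295); f=(-1.707237, 0.020458) → (-2.028621, -0.000339)
(u(1.02), v(1.02)) ≈ (-2.0286, -0.0003)

-2.0286, -0.0003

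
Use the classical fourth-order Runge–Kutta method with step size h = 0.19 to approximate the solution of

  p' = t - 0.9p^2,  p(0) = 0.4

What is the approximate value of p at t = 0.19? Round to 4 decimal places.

0.3917

RK4: k1 = f(t_n, p_n); k2 = f(t_n + h/2, p_n + (h/2)·k1); k3 = f(t_n + h/2, p_n + (h/2)·k2); k4 = f(t_n + h, p_n + h·k3); p_{n+1} = p_n + (h/6)·(k1 + 2k2 + 2k3 + k4).
t=0.000000, p=0.400000:
  k1 = f(0.000000, 0.400000) = -0.144000
  k2 = f(0.095000, 0.386320) = -0.039319
  k3 = f(0.095000, 0.396265) = -0.046323
  k4 = f(0.190000, 0.391199) = 0.052267
  p ← 0.400000 + (0.19/6)·(k1 + 2k2 + 2k3 + k4) = 0.391671
p(0.19) ≈ 0.3917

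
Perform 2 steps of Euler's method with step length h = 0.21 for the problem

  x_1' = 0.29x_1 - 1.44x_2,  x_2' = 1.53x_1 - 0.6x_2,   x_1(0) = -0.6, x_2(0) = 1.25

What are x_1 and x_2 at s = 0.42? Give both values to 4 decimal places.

Euler on (x_1,x_2): x_1_{n+1} = x_1_n + h·x_1', x_2_{n+1} = x_2_n + h·x_2'.
0.000000: (-0.600000, 1.250000); f=(-1.974000, -1.668000) → (-1.014540, 0.899720)
0.210000: (-1.014540, 0.899720); f=(-1.589813, -2.092078) → (-1.348401, 0.460384)
(x_1(0.42), x_2(0.42)) ≈ (-1.3484, 0.4604)

-1.3484, 0.4604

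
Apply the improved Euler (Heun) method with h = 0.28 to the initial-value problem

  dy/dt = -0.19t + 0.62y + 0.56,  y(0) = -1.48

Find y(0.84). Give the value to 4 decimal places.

Heun: k1 = f(t_n, y_n); k2 = f(t_n + h, y_n + h·k1); y_{n+1} = y_n + (h/2)·(k1 + k2).
t=0.000000, y=-1.480000:
  k1 = f(0.000000, -1.480000) = -0.357600
  k2 = f(0.280000, -1.580128) = -0.472879
  y ← -1.480000 + (0.28/2)·(-0.357600 + (-0.472879)) = -1.596267
t=0.280000, y=-1.596267:
  k1 = f(0.280000, -1.596267) = -0.482886
  k2 = f(0.560000, -1.731475) = -0.619915
  y ← -1.596267 + (0.28/2)·(-0.482886 + (-0.619915)) = -1.750659
t=0.560000, y=-1.750659:
  k1 = f(0.560000, -1.750659) = -0.631809
  k2 = f(0.840000, -1.927566) = -0.794691
  y ← -1.750659 + (0.28/2)·(-0.631809 + (-0.794691)) = -1.950369
y(0.84) ≈ -1.9504

-1.9504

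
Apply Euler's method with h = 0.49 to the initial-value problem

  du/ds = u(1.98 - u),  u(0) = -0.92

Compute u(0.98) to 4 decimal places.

Euler: u_{n+1} = u_n + h·f(s_n, u_n).
s=0.000000, u=-0.920000: f=-2.668000 → u ← -0.920000 + 0.49·(-2.668000) = -2.227320
s=0.490000, u=-2.227320: f=-9.371048 → u ← -2.227320 + 0.49·(-9.371048) = -6.819134
u(0.98) ≈ -6.8191

-6.8191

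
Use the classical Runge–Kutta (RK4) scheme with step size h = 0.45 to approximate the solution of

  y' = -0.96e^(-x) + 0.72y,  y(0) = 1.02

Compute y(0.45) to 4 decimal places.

0.9944

RK4: k1 = f(x_n, y_n); k2 = f(x_n + h/2, y_n + (h/2)·k1); k3 = f(x_n + h/2, y_n + (h/2)·k2); k4 = f(x_n + h, y_n + h·k3); y_{n+1} = y_n + (h/6)·(k1 + 2k2 + 2k3 + k4).
x=0.000000, y=1.020000:
  k1 = f(0.000000, 1.020000) = -0.225600
  k2 = f(0.225000, 0.969240) = -0.068723
  k3 = f(0.225000, 1.004537) = -0.043309
  k4 = f(0.450000, 1.000511) = 0.108245
  y ← 1.020000 + (0.45/6)·(k1 + 2k2 + 2k3 + k4) = 0.994394
y(0.45) ≈ 0.9944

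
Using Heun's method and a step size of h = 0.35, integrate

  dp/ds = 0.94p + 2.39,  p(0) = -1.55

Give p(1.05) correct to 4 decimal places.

Heun: k1 = f(s_n, p_n); k2 = f(s_n + h, p_n + h·k1); p_{n+1} = p_n + (h/2)·(k1 + k2).
s=0.000000, p=-1.550000:
  k1 = f(0.000000, -1.550000) = 0.933000
  k2 = f(0.350000, -1.223450) = 1.239957
  p ← -1.550000 + (0.35/2)·(0.933000 + 1.239957) = -1.169733
s=0.350000, p=-1.169733:
  k1 = f(0.350000, -1.169733) = 1.290451
  k2 = f(0.700000, -0.718075) = 1.715010
  p ← -1.169733 + (0.35/2)·(1.290451 + 1.715010) = -0.643777
s=0.700000, p=-0.643777:
  k1 = f(0.700000, -0.643777) = 1.784850
  k2 = f(1.050000, -0.019079) = 2.372065
  p ← -0.643777 + (0.35/2)·(1.784850 + 2.372065) = 0.083683
p(1.05) ≈ 0.0837

0.0837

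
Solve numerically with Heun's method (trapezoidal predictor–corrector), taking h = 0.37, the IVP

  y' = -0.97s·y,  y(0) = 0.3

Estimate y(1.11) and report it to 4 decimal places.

0.1653

Heun: k1 = f(s_n, y_n); k2 = f(s_n + h, y_n + h·k1); y_{n+1} = y_n + (h/2)·(k1 + k2).
s=0.000000, y=0.300000:
  k1 = f(0.000000, 0.300000) = 0.000000
  k2 = f(0.370000, 0.300000) = -0.107670
  y ← 0.300000 + (0.37/2)·(0.000000 + (-0.107670)) = 0.280081
s=0.370000, y=0.280081:
  k1 = f(0.370000, 0.280081) = -0.100521
  k2 = f(0.740000, 0.242888) = -0.174345
  y ← 0.280081 + (0.37/2)·(-0.100521 + (-0.174345)) = 0.229231
s=0.740000, y=0.229231:
  k1 = f(0.740000, 0.229231) = -0.164542
  k2 = f(1.110000, 0.168350) = -0.181263
  y ← 0.229231 + (0.37/2)·(-0.164542 + (-0.181263)) = 0.165257
y(1.11) ≈ 0.1653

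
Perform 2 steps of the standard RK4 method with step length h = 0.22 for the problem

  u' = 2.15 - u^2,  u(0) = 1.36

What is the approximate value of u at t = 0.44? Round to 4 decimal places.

1.4362

RK4: k1 = f(t_n, u_n); k2 = f(t_n + h/2, u_n + (h/2)·k1); k3 = f(t_n + h/2, u_n + (h/2)·k2); k4 = f(t_n + h, u_n + h·k3); u_{n+1} = u_n + (h/6)·(k1 + 2k2 + 2k3 + k4).
t=0.000000, u=1.360000:
  k1 = f(0.000000, 1.360000) = 0.300400
  k2 = f(0.110000, 1.393044) = 0.209428
  k3 = f(0.110000, 1.383037) = 0.237208
  k4 = f(0.220000, 1.412186) = 0.155731
  u ← 1.360000 + (0.22/6)·(k1 + 2k2 + 2k3 + k4) = 1.409478
t=0.220000, u=1.409478:
  k1 = f(0.220000, 1.409478) = 0.163371
  k2 = f(0.330000, 1.427449) = 0.112389
  k3 = f(0.330000, 1.421841) = 0.128368
  k4 = f(0.440000, 1.437719) = 0.082964
  u ← 1.409478 + (0.22/6)·(k1 + 2k2 + 2k3 + k4) = 1.436166
u(0.44) ≈ 1.4362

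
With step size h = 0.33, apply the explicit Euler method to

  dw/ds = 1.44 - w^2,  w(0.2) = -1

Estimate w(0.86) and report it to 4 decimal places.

-0.6207

Euler: w_{n+1} = w_n + h·f(s_n, w_n).
s=0.200000, w=-1.000000: f=0.440000 → w ← -1.000000 + 0.33·0.440000 = -0.854800
s=0.530000, w=-0.854800: f=0.709317 → w ← -0.854800 + 0.33·0.709317 = -0.620725
w(0.86) ≈ -0.6207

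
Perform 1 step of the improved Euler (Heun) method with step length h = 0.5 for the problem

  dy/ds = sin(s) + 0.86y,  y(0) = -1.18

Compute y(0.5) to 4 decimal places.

-1.6766

Heun: k1 = f(s_n, y_n); k2 = f(s_n + h, y_n + h·k1); y_{n+1} = y_n + (h/2)·(k1 + k2).
s=0.000000, y=-1.180000:
  k1 = f(0.000000, -1.180000) = -1.014800
  k2 = f(0.500000, -1.687400) = -0.971738
  y ← -1.180000 + (0.5/2)·(-1.014800 + (-0.971738)) = -1.676635
y(0.5) ≈ -1.6766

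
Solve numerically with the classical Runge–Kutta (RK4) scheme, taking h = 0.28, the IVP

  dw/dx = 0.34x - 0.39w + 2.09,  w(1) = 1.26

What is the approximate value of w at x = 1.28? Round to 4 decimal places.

1.7871

RK4: k1 = f(x_n, w_n); k2 = f(x_n + h/2, w_n + (h/2)·k1); k3 = f(x_n + h/2, w_n + (h/2)·k2); k4 = f(x_n + h, w_n + h·k3); w_{n+1} = w_n + (h/6)·(k1 + 2k2 + 2k3 + k4).
x=1.000000, w=1.260000:
  k1 = f(1.000000, 1.260000) = 1.938600
  k2 = f(1.140000, 1.531404) = 1.880352
  k3 = f(1.140000, 1.523249) = 1.883533
  k4 = f(1.280000, 1.787389) = 1.828118
  w ← 1.260000 + (0.28/6)·(k1 + 2k2 + 2k3 + k4) = 1.787076
w(1.28) ≈ 1.7871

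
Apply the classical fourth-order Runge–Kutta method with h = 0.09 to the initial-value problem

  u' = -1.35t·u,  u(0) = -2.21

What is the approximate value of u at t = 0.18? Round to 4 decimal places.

RK4: k1 = f(t_n, u_n); k2 = f(t_n + h/2, u_n + (h/2)·k1); k3 = f(t_n + h/2, u_n + (h/2)·k2); k4 = f(t_n + h, u_n + h·k3); u_{n+1} = u_n + (h/6)·(k1 + 2k2 + 2k3 + k4).
t=0.000000, u=-2.210000:
  k1 = f(0.000000, -2.210000) = 0.000000
  k2 = f(0.045000, -2.210000) = 0.134258
  k3 = f(0.045000, -2.203958) = 0.133890
  k4 = f(0.090000, -2.197950) = 0.267051
  u ← -2.210000 + (0.09/6)·(k1 + 2k2 + 2k3 + k4) = -2.197950
t=0.090000, u=-2.197950:
  k1 = f(0.090000, -2.197950) = 0.267051
  k2 = f(0.135000, -2.185933) = 0.398386
  k3 = f(0.135000, -2.180022) = 0.397309
  k4 = f(0.180000, -2.162192) = 0.525413
  u ← -2.197950 + (0.09/6)·(k1 + 2k2 + 2k3 + k4) = -2.162192
u(0.18) ≈ -2.1622

-2.1622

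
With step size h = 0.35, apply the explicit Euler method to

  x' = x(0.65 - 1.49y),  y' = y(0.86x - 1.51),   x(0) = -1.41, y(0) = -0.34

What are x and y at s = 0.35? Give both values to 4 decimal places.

-1.9808, -0.0160

Euler on (x,y): x_{n+1} = x_n + h·x', y_{n+1} = y_n + h·y'.
0.000000: (-1.410000, -0.340000); f=(-1.630806, 0.925684) → (-1.980782, -0.016011)
(x(0.35), y(0.35)) ≈ (-1.9808, -0.0160)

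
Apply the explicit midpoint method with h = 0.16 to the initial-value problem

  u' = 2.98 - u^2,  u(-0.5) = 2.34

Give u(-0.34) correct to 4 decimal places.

2.0838

Midpoint: k1 = f(x_n, u_n); k2 = f(x_n + h/2, u_n + (h/2)·k1); u_{n+1} = u_n + h·k2.
x=-0.500000, u=2.340000:
  k1 = f(-0.500000, 2.340000) = -2.495600
  k2 = f(-0.420000, 2.140352) = -1.601107
  u ← 2.340000 + 0.16·(-1.601107) = 2.083823
u(-0.34) ≈ 2.0838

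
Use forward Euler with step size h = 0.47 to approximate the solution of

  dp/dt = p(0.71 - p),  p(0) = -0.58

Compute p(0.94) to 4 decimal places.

-1.6505

Euler: p_{n+1} = p_n + h·f(t_n, p_n).
t=0.000000, p=-0.580000: f=-0.748200 → p ← -0.580000 + 0.47·(-0.748200) = -0.931654
t=0.470000, p=-0.931654: f=-1.529454 → p ← -0.931654 + 0.47·(-1.529454) = -1.650497
p(0.94) ≈ -1.6505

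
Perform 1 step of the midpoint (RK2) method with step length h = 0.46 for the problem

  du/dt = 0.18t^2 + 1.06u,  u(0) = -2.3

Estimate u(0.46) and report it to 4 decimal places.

Midpoint: k1 = f(t_n, u_n); k2 = f(t_n + h/2, u_n + (h/2)·k1); u_{n+1} = u_n + h·k2.
t=0.000000, u=-2.300000:
  k1 = f(0.000000, -2.300000) = -2.438000
  k2 = f(0.230000, -2.860740) = -3.022862
  u ← -2.300000 + 0.46·(-3.022862) = -3.690517
u(0.46) ≈ -3.6905

-3.6905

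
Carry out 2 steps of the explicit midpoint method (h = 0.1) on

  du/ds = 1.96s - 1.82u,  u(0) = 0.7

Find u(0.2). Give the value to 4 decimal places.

0.5233

Midpoint: k1 = f(s_n, u_n); k2 = f(s_n + h/2, u_n + (h/2)·k1); u_{n+1} = u_n + h·k2.
s=0.000000, u=0.700000:
  k1 = f(0.000000, 0.700000) = -1.274000
  k2 = f(0.050000, 0.636300) = -1.060066
  u ← 0.700000 + 0.1·(-1.060066) = 0.593993
s=0.100000, u=0.593993:
  k1 = f(0.100000, 0.593993) = -0.885068
  k2 = f(0.150000, 0.549740) = -0.706527
  u ← 0.593993 + 0.1·(-0.706527) = 0.523341
u(0.2) ≈ 0.5233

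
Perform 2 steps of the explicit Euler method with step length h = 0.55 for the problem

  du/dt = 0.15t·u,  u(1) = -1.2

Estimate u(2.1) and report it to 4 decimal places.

-1.4651

Euler: u_{n+1} = u_n + h·f(t_n, u_n).
t=1.000000, u=-1.200000: f=-0.180000 → u ← -1.200000 + 0.55·(-0.180000) = -1.299000
t=1.550000, u=-1.299000: f=-0.302017 → u ← -1.299000 + 0.55·(-0.302017) = -1.465110
u(2.1) ≈ -1.4651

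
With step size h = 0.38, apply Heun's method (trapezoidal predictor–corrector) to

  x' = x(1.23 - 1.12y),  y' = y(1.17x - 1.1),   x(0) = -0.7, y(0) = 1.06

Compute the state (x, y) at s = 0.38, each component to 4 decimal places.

-0.8285, 0.5681

Heun on (x,y): k1 = f(s_n, state_n); k2 = f(s_n + h, state_n + h·k1); state_{n+1} = state_n + (h/2)·(k1 + k2).
0.000000: (-0.700000, 1.060000)
  k1 = (-0.029960, -2.034140)
  predictor → (-0.711385, 0.287027)
  k2 = (-0.646314, -0.554628)
  → (-0.828492, 0.568134)
(x(0.38), y(0.38)) ≈ (-0.8285, 0.5681)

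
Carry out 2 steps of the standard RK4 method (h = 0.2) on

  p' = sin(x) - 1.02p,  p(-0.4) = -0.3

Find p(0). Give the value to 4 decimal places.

-0.2600

RK4: k1 = f(x_n, p_n); k2 = f(x_n + h/2, p_n + (h/2)·k1); k3 = f(x_n + h/2, p_n + (h/2)·k2); k4 = f(x_n + h, p_n + h·k3); p_{n+1} = p_n + (h/6)·(k1 + 2k2 + 2k3 + k4).
x=-0.400000, p=-0.300000:
  k1 = f(-0.400000, -0.300000) = -0.083418
  k2 = f(-0.300000, -0.308342) = 0.018988
  k3 = f(-0.300000, -0.298101) = 0.008543
  k4 = f(-0.200000, -0.298291) = 0.105588
  p ← -0.300000 + (0.2/6)·(k1 + 2k2 + 2k3 + k4) = -0.297426
x=-0.200000, p=-0.297426:
  k1 = f(-0.200000, -0.297426) = 0.104705
  k2 = f(-0.100000, -0.286955) = 0.192861
  k3 = f(-0.100000, -0.278140) = 0.183869
  k4 = f(0.000000, -0.260652) = 0.265865
  p ← -0.297426 + (0.2/6)·(k1 + 2k2 + 2k3 + k4) = -0.259958
p(0) ≈ -0.2600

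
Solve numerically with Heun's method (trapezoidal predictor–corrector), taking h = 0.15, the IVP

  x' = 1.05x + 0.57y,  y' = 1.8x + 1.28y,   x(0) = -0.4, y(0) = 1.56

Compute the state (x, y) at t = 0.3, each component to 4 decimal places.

-0.1945, 2.0742

Heun on (x,y): k1 = f(t_n, state_n); k2 = f(t_n + h, state_n + h·k1); state_{n+1} = state_n + (h/2)·(k1 + k2).
0.000000: (-0.400000, 1.560000)
  k1 = (0.469200, 1.276800)
  predictor → (-0.329620, 1.751520)
  k2 = (0.652265, 1.648630)
  → (-0.315890, 1.779407)
0.150000: (-0.315890, 1.779407)
  k1 = (0.682578, 1.709039)
  predictor → (-0.213503, 2.035763)
  k2 = (0.936206, 2.221471)
  → (-0.194481, 2.074195)
(x(0.3), y(0.3)) ≈ (-0.1945, 2.0742)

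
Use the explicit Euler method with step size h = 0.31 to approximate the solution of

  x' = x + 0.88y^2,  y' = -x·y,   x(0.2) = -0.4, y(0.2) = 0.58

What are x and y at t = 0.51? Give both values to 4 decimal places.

-0.4322, 0.6519

Euler on (x,y): x_{n+1} = x_n + h·x', y_{n+1} = y_n + h·y'.
0.200000: (-0.400000, 0.580000); f=(-0.103968, 0.232000) → (-0.432230, 0.651920)
(x(0.51), y(0.51)) ≈ (-0.4322, 0.6519)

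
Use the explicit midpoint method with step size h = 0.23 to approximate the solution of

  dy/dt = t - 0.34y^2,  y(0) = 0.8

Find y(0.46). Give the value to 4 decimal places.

0.8110

Midpoint: k1 = f(t_n, y_n); k2 = f(t_n + h/2, y_n + (h/2)·k1); y_{n+1} = y_n + h·k2.
t=0.000000, y=0.800000:
  k1 = f(0.000000, 0.800000) = -0.217600
  k2 = f(0.115000, 0.774976) = -0.089200
  y ← 0.800000 + 0.23·(-0.089200) = 0.779484
t=0.230000, y=0.779484:
  k1 = f(0.230000, 0.779484) = 0.023418
  k2 = f(0.345000, 0.782177) = 0.136988
  y ← 0.779484 + 0.23·0.136988 = 0.810991
y(0.46) ≈ 0.8110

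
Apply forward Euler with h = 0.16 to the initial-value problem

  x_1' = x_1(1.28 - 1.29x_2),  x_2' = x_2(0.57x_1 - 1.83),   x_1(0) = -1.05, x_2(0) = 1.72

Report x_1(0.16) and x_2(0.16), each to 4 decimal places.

-0.8923, 1.0517

Euler on (x_1,x_2): x_1_{n+1} = x_1_n + h·x_1', x_2_{n+1} = x_2_n + h·x_2'.
0.000000: (-1.050000, 1.720000); f=(0.985740, -4.177020) → (-0.892282, 1.051677)
(x_1(0.16), x_2(0.16)) ≈ (-0.8923, 1.0517)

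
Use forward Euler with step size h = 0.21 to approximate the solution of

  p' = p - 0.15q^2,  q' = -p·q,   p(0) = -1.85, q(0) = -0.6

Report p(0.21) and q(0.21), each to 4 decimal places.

Euler on (p,q): p_{n+1} = p_n + h·p', q_{n+1} = q_n + h·q'.
0.000000: (-1.850000, -0.600000); f=(-1.904000, -1.110000) → (-2.249840, -0.833100)
(p(0.21), q(0.21)) ≈ (-2.2498, -0.8331)

-2.2498, -0.8331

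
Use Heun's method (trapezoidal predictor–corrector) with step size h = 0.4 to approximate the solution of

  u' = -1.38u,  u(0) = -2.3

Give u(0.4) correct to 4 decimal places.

Heun: k1 = f(t_n, u_n); k2 = f(t_n + h, u_n + h·k1); u_{n+1} = u_n + (h/2)·(k1 + k2).
t=0.000000, u=-2.300000:
  k1 = f(0.000000, -2.300000) = 3.174000
  k2 = f(0.400000, -1.030400) = 1.421952
  u ← -2.300000 + (0.4/2)·(3.174000 + 1.421952) = -1.380810
u(0.4) ≈ -1.3808

-1.3808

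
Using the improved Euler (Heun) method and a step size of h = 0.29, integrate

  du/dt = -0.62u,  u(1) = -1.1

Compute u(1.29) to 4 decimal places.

-0.9200

Heun: k1 = f(t_n, u_n); k2 = f(t_n + h, u_n + h·k1); u_{n+1} = u_n + (h/2)·(k1 + k2).
t=1.000000, u=-1.100000:
  k1 = f(1.000000, -1.100000) = 0.682000
  k2 = f(1.290000, -0.902220) = 0.559376
  u ← -1.100000 + (0.29/2)·(0.682000 + 0.559376) = -0.920000
u(1.29) ≈ -0.9200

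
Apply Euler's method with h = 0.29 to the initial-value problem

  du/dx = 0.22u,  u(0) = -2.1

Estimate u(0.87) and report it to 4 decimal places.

Euler: u_{n+1} = u_n + h·f(x_n, u_n).
x=0.000000, u=-2.100000: f=-0.462000 → u ← -2.100000 + 0.29·(-0.462000) = -2.233980
x=0.290000, u=-2.233980: f=-0.491476 → u ← -2.233980 + 0.29·(-0.491476) = -2.376508
x=0.580000, u=-2.376508: f=-0.522832 → u ← -2.376508 + 0.29·(-0.522832) = -2.528129
u(0.87) ≈ -2.5281

-2.5281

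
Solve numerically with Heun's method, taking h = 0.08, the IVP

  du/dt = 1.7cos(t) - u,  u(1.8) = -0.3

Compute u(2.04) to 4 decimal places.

Heun: k1 = f(t_n, u_n); k2 = f(t_n + h, u_n + h·k1); u_{n+1} = u_n + (h/2)·(k1 + k2).
t=1.800000, u=-0.300000:
  k1 = f(1.800000, -0.300000) = -0.086244
  k2 = f(1.880000, -0.306899) = -0.210411
  u ← -0.300000 + (0.08/2)·(-0.086244 + (-0.210411)) = -0.311866
t=1.880000, u=-0.311866:
  k1 = f(1.880000, -0.311866) = -0.205444
  k2 = f(1.960000, -0.328302) = -0.316766
  u ← -0.311866 + (0.08/2)·(-0.205444 + (-0.316766)) = -0.332755
t=1.960000, u=-0.332755:
  k1 = f(1.960000, -0.332755) = -0.312313
  k2 = f(2.040000, -0.357740) = -0.410960
  u ← -0.332755 + (0.08/2)·(-0.312313 + (-0.410960)) = -0.361686
u(2.04) ≈ -0.3617

-0.3617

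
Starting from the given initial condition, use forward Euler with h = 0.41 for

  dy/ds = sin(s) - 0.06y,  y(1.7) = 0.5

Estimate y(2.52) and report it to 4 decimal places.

1.2241

Euler: y_{n+1} = y_n + h·f(s_n, y_n).
s=1.700000, y=0.500000: f=0.961665 → y ← 0.500000 + 0.41·0.961665 = 0.894283
s=2.110000, y=0.894283: f=0.804461 → y ← 0.894283 + 0.41·0.804461 = 1.224112
y(2.52) ≈ 1.2241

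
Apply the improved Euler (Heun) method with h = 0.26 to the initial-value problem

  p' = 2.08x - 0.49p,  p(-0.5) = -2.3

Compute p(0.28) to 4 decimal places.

Heun: k1 = f(x_n, p_n); k2 = f(x_n + h, p_n + h·k1); p_{n+1} = p_n + (h/2)·(k1 + k2).
x=-0.500000, p=-2.300000:
  k1 = f(-0.500000, -2.300000) = 0.087000
  k2 = f(-0.240000, -2.277380) = 0.616716
  p ← -2.300000 + (0.26/2)·(0.087000 + 0.616716) = -2.208517
x=-0.240000, p=-2.208517:
  k1 = f(-0.240000, -2.208517) = 0.582973
  k2 = f(0.020000, -2.056944) = 1.049502
  p ← -2.208517 + (0.26/2)·(0.582973 + 1.049502) = -1.996295
x=0.020000, p=-1.996295:
  k1 = f(0.020000, -1.996295) = 1.019785
  k2 = f(0.280000, -1.731151) = 1.430664
  p ← -1.996295 + (0.26/2)·(1.019785 + 1.430664) = -1.677737
p(0.28) ≈ -1.6777

-1.6777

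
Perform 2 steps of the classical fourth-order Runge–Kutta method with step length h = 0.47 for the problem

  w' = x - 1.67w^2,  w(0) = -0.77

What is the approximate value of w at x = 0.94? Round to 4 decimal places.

-39.9140

RK4: k1 = f(x_n, w_n); k2 = f(x_n + h/2, w_n + (h/2)·k1); k3 = f(x_n + h/2, w_n + (h/2)·k2); k4 = f(x_n + h, w_n + h·k3); w_{n+1} = w_n + (h/6)·(k1 + 2k2 + 2k3 + k4).
x=0.000000, w=-0.770000:
  k1 = f(0.000000, -0.770000) = -0.990143
  k2 = f(0.235000, -1.002684) = -1.443975
  k3 = f(0.235000, -1.109334) = -1.820139
  k4 = f(0.470000, -1.625465) = -3.942370
  w ← -0.770000 + (0.47/6)·(k1 + 2k2 + 2k3 + k4) = -1.667758
x=0.470000, w=-1.667758:
  k1 = f(0.470000, -1.667758) = -4.174967
  k2 = f(0.705000, -2.648875) = -11.012623
  k3 = f(0.705000, -4.255725) = -29.540691
  k4 = f(0.940000, -15.551883) = -402.967977
  w ← -1.667758 + (0.47/6)·(k1 + 2k2 + 2k3 + k4) = -39.913975
w(0.94) ≈ -39.9140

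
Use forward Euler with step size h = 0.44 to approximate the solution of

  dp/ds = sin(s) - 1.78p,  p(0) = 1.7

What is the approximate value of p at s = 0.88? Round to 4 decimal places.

Euler: p_{n+1} = p_n + h·f(s_n, p_n).
s=0.000000, p=1.700000: f=-3.026000 → p ← 1.700000 + 0.44·(-3.026000) = 0.368560
s=0.440000, p=0.368560: f=-0.230097 → p ← 0.368560 + 0.44·(-0.230097) = 0.267317
p(0.88) ≈ 0.2673

0.2673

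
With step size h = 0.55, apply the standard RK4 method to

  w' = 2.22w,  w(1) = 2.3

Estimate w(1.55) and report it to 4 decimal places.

RK4: k1 = f(t_n, w_n); k2 = f(t_n + h/2, w_n + (h/2)·k1); k3 = f(t_n + h/2, w_n + (h/2)·k2); k4 = f(t_n + h, w_n + h·k3); w_{n+1} = w_n + (h/6)·(k1 + 2k2 + 2k3 + k4).
t=1.000000, w=2.300000:
  k1 = f(1.000000, 2.300000) = 5.106000
  k2 = f(1.275000, 3.704150) = 8.223213
  k3 = f(1.275000, 4.561384) = 10.126272
  k4 = f(1.550000, 7.869449) = 17.470178
  w ← 2.300000 + (0.55/6)·(k1 + 2k2 + 2k3 + k4) = 7.733555
w(1.55) ≈ 7.7336

7.7336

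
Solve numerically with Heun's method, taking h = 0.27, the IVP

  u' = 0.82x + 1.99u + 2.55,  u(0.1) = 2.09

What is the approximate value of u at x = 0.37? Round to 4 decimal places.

Heun: k1 = f(x_n, u_n); k2 = f(x_n + h, u_n + h·k1); u_{n+1} = u_n + (h/2)·(k1 + k2).
x=0.100000, u=2.090000:
  k1 = f(0.100000, 2.090000) = 6.791100
  k2 = f(0.370000, 3.923597) = 10.661358
  u ← 2.090000 + (0.27/2)·(6.791100 + 10.661358) = 4.446082
u(0.37) ≈ 4.4461

4.4461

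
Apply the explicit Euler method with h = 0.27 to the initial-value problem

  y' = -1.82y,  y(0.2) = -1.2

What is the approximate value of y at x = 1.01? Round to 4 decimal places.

-0.1579

Euler: y_{n+1} = y_n + h·f(x_n, y_n).
x=0.200000, y=-1.200000: f=2.184000 → y ← -1.200000 + 0.27·2.184000 = -0.610320
x=0.470000, y=-0.610320: f=1.110782 → y ← -0.610320 + 0.27·1.110782 = -0.310409
x=0.740000, y=-0.310409: f=0.564944 → y ← -0.310409 + 0.27·0.564944 = -0.157874
y(1.01) ≈ -0.1579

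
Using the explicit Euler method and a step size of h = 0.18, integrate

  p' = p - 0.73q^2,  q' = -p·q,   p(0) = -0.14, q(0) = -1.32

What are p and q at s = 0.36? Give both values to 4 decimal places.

-0.7057, -1.4493

Euler on (p,q): p_{n+1} = p_n + h·p', q_{n+1} = q_n + h·q'.
0.000000: (-0.140000, -1.320000); f=(-1.411952, -0.184800) → (-0.394151, -1.353264)
0.180000: (-0.394151, -1.353264); f=(-1.731017, -0.533391) → (-0.705735, -1.449274)
(p(0.36), q(0.36)) ≈ (-0.7057, -1.4493)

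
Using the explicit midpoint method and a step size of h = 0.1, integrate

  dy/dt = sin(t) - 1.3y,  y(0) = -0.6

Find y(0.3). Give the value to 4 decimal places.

-0.3669

Midpoint: k1 = f(t_n, y_n); k2 = f(t_n + h/2, y_n + (h/2)·k1); y_{n+1} = y_n + h·k2.
t=0.000000, y=-0.600000:
  k1 = f(0.000000, -0.600000) = 0.780000
  k2 = f(0.050000, -0.561000) = 0.779279
  y ← -0.600000 + 0.1·0.779279 = -0.522072
t=0.100000, y=-0.522072:
  k1 = f(0.100000, -0.522072) = 0.778527
  k2 = f(0.150000, -0.483146) = 0.777528
  y ← -0.522072 + 0.1·0.777528 = -0.444319
t=0.200000, y=-0.444319:
  k1 = f(0.200000, -0.444319) = 0.776284
  k2 = f(0.250000, -0.405505) = 0.774561
  y ← -0.444319 + 0.1·0.774561 = -0.366863
y(0.3) ≈ -0.3669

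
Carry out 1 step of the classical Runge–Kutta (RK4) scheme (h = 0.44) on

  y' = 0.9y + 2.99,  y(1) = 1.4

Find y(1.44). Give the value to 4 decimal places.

RK4: k1 = f(x_n, y_n); k2 = f(x_n + h/2, y_n + (h/2)·k1); k3 = f(x_n + h/2, y_n + (h/2)·k2); k4 = f(x_n + h, y_n + h·k3); y_{n+1} = y_n + (h/6)·(k1 + 2k2 + 2k3 + k4).
x=1.000000, y=1.400000:
  k1 = f(1.000000, 1.400000) = 4.250000
  k2 = f(1.220000, 2.335000) = 5.091500
  k3 = f(1.220000, 2.520130) = 5.258117
  k4 = f(1.440000, 3.713571) = 6.332214
  y ← 1.400000 + (0.44/6)·(k1 + 2k2 + 2k3 + k4) = 3.693973
y(1.44) ≈ 3.6940

3.6940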